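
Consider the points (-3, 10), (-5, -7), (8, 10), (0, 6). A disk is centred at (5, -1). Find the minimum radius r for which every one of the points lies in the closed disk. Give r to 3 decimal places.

13.601

The required radius is the distance from (5, -1) to the farthest point.
Squared distances: 185, 136, 130, 74.
Maximum is 185, attained at (-3, 10).
r = √185 ≈ 13.601.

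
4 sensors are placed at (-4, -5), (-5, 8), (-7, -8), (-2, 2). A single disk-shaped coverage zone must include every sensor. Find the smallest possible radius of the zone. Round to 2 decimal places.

By Welzl's lemma the MEC is supported by two points (diametrically opposite) or three points (on a circumcircle).
The farthest pair is (-5, 8)–(-7, -8) with squared distance 260. The circle on this segment as diameter has centre (-6, 0) and r² = 260/4 = 65.
Check (-4, -5): distance² to centre = 29 ≤ 65, so it lies inside.
All remaining points lie in this disk, and no smaller disk contains both endpoints, so this is the minimum enclosing circle.
r = √65 ≈ 8.06.

8.06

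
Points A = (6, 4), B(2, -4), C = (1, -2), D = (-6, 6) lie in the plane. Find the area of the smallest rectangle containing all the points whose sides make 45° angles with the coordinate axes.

108

In coordinates u = x + y, v = x − y the rectangle is axis-aligned; the map (x,y)→(u,v) scales areas by 2.
u-values: 10, -2, -1, 0; range = 10 − (-2) = 12.
v-values: 2, 6, 3, -12; range = 6 − (-12) = 18.
Area = (12 × 18) / 2 = 108.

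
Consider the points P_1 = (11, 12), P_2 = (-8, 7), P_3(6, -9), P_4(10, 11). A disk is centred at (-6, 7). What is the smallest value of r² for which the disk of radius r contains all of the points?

400

The required radius is the distance from (-6, 7) to the farthest point.
Squared distances: 314, 4, 400, 272.
Maximum is 400, attained at P_3.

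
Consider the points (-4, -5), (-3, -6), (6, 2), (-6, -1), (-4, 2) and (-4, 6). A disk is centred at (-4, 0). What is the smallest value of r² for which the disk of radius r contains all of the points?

104

The required radius is the distance from (-4, 0) to the farthest point.
Squared distances: 25, 37, 104, 5, 4, 36.
Maximum is 104, attained at (6, 2).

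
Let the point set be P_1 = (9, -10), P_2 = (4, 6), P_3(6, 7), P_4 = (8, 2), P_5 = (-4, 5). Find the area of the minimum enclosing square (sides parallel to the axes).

289

The bounding box has width 13 and height 17.
An axis-aligned square enclosing the set must have side ≥ max(width, height).
So the minimum side is max(13, 17) = 17.
Area = 17² = 289.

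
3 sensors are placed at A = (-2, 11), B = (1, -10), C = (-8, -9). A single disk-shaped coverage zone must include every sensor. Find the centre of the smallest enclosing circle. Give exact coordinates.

(-75/31, 7/31)

Side lengths²: AB² = 450, AC² = 436, BC² = 82.
Since AB² = 450 < 436 + 82 = 518, the triangle is acute, so the smallest enclosing circle is the circumcircle.
Circumcentre = (-75/31, 7/31), r² = 111725/961.
Centre = (-75/31, 7/31).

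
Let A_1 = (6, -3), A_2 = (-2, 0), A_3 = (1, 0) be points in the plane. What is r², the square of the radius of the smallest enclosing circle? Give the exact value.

18.25

Side lengths²: A_1A_2² = 73, A_1A_3² = 34, A_2A_3² = 9.
Since A_1A_2² = 73 ≥ 34 + 9 = 43, the angle opposite A_1A_2 is not acute, so the smallest enclosing circle has A_1A_2 as diameter.
Centre = midpoint of A_1A_2 = (2, -1.5), r² = 73/4 = 18.25.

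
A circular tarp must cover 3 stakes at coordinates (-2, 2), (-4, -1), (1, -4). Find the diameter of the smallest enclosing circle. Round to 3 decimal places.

6.716

Call the three points A, B, C in the order given.
Side lengths²: AB² = 13, AC² = 45, BC² = 34.
Since AC² = 45 < 34 + 13 = 47, the triangle is acute, so the smallest enclosing circle is the circumcircle.
Circumcentre = (-9/14, -15/14), r² = 1105/98.
Diameter = 2r = 2√(1105/98) ≈ 6.716.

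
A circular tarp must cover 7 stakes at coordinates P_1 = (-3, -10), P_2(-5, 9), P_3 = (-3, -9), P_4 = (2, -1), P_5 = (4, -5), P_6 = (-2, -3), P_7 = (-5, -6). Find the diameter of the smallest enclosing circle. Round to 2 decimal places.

19.10

The farthest pair is P_1–P_2 with squared distance 365. The circle on this segment as diameter has centre (-4, -0.5) and r² = 365/4 = 91.25.
Check P_3: distance² to centre = 73.25 ≤ 91.25, so it lies inside.
All remaining points lie in this disk, and no smaller disk contains both endpoints, so this is the minimum enclosing circle.
Diameter = 2r = 2√(91.25) ≈ 19.10.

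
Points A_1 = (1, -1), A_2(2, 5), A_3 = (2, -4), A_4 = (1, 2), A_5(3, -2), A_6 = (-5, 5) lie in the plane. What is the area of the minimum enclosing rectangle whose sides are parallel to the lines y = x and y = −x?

72

In coordinates u = x + y, v = x − y the rectangle is axis-aligned; the map (x,y)→(u,v) scales areas by 2.
u-values: 0, 7, -2, 3, 1, 0; range = 7 − (-2) = 9.
v-values: 2, -3, 6, -1, 5, -10; range = 6 − (-10) = 16.
Area = (9 × 16) / 2 = 72.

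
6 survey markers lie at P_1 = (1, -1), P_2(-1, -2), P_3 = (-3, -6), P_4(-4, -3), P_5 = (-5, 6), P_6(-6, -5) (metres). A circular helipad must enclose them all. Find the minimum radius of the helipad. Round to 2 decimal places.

The farthest pair is P_3–P_5 with squared distance 148. The circle on this segment as diameter has centre (-4, 0) and r² = 148/4 = 37.
Check P_1: distance² to centre = 26 ≤ 37, so it lies inside.
All remaining points lie in this disk, and no smaller disk contains both endpoints, so this is the minimum enclosing circle.
r = √37 ≈ 6.08.

6.08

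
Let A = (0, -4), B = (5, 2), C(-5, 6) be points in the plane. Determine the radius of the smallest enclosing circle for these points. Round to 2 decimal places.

Side lengths²: AB² = 61, AC² = 125, BC² = 116.
Since AC² = 125 < 116 + 61 = 177, the triangle is acute, so the smallest enclosing circle is the circumcircle.
Circumcentre = (-0.875, 1.8125), r² = 34.55078125.
r = √(34.55078125) ≈ 5.88.

5.88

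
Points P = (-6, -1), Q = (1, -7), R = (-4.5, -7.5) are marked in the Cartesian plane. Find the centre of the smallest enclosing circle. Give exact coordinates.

(-2.5, -4)

Side lengths²: PQ² = 85, PR² = 44.5, QR² = 30.5.
Since PQ² = 85 ≥ 44.5 + 30.5 = 75, the angle opposite PQ is not acute, so the smallest enclosing circle has PQ as diameter.
Centre = midpoint of PQ = (-2.5, -4), r² = 85/4 = 21.25.
Centre = (-2.5, -4).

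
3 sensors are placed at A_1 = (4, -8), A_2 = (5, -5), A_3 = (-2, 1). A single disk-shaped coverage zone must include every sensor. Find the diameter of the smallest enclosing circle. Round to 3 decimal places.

Side lengths²: A_1A_2² = 10, A_1A_3² = 117, A_2A_3² = 85.
Since A_1A_3² = 117 ≥ 85 + 10 = 95, the angle opposite A_1A_3 is not acute, so the smallest enclosing circle has A_1A_3 as diameter.
Centre = midpoint of A_1A_3 = (1, -3.5), r² = 117/4 = 29.25.
Diameter = 2r = 2√(29.25) ≈ 10.817.

10.817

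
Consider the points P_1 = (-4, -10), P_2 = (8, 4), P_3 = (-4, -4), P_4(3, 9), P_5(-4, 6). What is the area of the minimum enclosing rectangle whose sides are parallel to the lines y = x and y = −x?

208

In coordinates u = x + y, v = x − y the rectangle is axis-aligned; the map (x,y)→(u,v) scales areas by 2.
u-values: -14, 12, -8, 12, 2; range = 12 − (-14) = 26.
v-values: 6, 4, 0, -6, -10; range = 6 − (-10) = 16.
Area = (26 × 16) / 2 = 208.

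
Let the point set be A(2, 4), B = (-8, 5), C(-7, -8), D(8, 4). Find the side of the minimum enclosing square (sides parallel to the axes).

16

The bounding box has width 16 and height 13.
An axis-aligned square enclosing the set must have side ≥ max(width, height).
So the minimum side is max(16, 13) = 16.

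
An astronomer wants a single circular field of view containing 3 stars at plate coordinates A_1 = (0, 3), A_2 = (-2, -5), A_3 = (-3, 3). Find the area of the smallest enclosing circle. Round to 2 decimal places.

Side lengths²: A_1A_2² = 68, A_1A_3² = 9, A_2A_3² = 65.
Since A_1A_2² = 68 < 65 + 9 = 74, the triangle is acute, so the smallest enclosing circle is the circumcircle.
Circumcentre = (-1.5, -0.875), r² = 17.265625.
Area = π·r² = π·17.265625 ≈ 54.24.

54.24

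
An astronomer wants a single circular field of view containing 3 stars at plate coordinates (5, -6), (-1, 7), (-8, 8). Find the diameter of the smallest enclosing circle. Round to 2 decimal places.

19.10

Call the three points A, B, C in the order given.
Side lengths²: AB² = 205, AC² = 365, BC² = 50.
Since AC² = 365 ≥ 205 + 50 = 255, the angle opposite AC is not acute, so the smallest enclosing circle has AC as diameter.
Centre = midpoint of AC = (-1.5, 1), r² = 365/4 = 91.25.
Diameter = 2r = 2√(91.25) ≈ 19.10.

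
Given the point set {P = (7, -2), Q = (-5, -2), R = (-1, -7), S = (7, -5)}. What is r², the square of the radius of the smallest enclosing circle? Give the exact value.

By Welzl's lemma the MEC is supported by two points (diametrically opposite) or three points (on a circumcircle).
The farthest pair is Q–S with squared distance 153. The circle on this segment as diameter has centre (1, -3.5) and r² = 153/4 = 38.25.
Check P: distance² to centre = 38.25 ≤ 38.25, so it lies inside.
All remaining points lie in this disk, and no smaller disk contains both endpoints, so this is the minimum enclosing circle.

38.25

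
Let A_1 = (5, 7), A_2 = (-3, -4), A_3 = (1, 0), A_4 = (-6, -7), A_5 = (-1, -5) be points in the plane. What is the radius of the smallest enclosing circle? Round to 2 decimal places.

8.90

The farthest pair is A_1–A_4 with squared distance 317. The circle on this segment as diameter has centre (-0.5, 0) and r² = 317/4 = 79.25.
Check A_2: distance² to centre = 22.25 ≤ 79.25, so it lies inside.
All remaining points lie in this disk, and no smaller disk contains both endpoints, so this is the minimum enclosing circle.
r = √(79.25) ≈ 8.90.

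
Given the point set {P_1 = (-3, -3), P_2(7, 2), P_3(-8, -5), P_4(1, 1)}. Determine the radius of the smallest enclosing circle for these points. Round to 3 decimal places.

8.276

The farthest pair is P_2–P_3 with squared distance 274. The circle on this segment as diameter has centre (-0.5, -1.5) and r² = 274/4 = 68.5.
Check P_1: distance² to centre = 8.5 ≤ 68.5, so it lies inside.
All remaining points lie in this disk, and no smaller disk contains both endpoints, so this is the minimum enclosing circle.
r = √(68.5) ≈ 8.276.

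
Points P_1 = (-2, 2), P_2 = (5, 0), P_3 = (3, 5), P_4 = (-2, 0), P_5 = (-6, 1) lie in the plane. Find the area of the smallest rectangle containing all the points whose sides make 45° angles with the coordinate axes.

In coordinates u = x + y, v = x − y the rectangle is axis-aligned; the map (x,y)→(u,v) scales areas by 2.
u-values: 0, 5, 8, -2, -5; range = 8 − (-5) = 13.
v-values: -4, 5, -2, -2, -7; range = 5 − (-7) = 12.
Area = (13 × 12) / 2 = 78.

78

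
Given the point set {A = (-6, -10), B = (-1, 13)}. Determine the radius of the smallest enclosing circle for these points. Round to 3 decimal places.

The smallest circle enclosing two points has them as diameter endpoints.
Centre = midpoint = (-3.5, 1.5); r² = |AB|²/4 = 554/4 = 138.5.
r = √(138.5) ≈ 11.769.

11.769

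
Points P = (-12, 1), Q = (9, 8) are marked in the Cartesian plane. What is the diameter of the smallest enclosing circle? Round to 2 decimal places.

The smallest circle enclosing two points has them as diameter endpoints.
Centre = midpoint = (-1.5, 4.5); r² = |PQ|²/4 = 490/4 = 122.5.
Diameter = 2r = 2√(122.5) ≈ 22.14.

22.14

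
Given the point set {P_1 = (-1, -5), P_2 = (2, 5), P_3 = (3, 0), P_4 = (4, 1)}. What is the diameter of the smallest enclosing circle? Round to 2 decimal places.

The farthest pair is P_1–P_2 with squared distance 109. The circle on this segment as diameter has centre (0.5, 0) and r² = 109/4 = 27.25.
Check P_3: distance² to centre = 6.25 ≤ 27.25, so it lies inside.
All remaining points lie in this disk, and no smaller disk contains both endpoints, so this is the minimum enclosing circle.
Diameter = 2r = 2√(27.25) ≈ 10.44.

10.44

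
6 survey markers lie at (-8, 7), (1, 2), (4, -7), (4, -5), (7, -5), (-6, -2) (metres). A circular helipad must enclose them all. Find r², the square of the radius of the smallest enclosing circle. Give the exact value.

92.25

The farthest pair is (-8, 7)–(7, -5) with squared distance 369. The circle on this segment as diameter has centre (-0.5, 1) and r² = 369/4 = 92.25.
Check (1, 2): distance² to centre = 3.25 ≤ 92.25, so it lies inside.
All remaining points lie in this disk, and no smaller disk contains both endpoints, so this is the minimum enclosing circle.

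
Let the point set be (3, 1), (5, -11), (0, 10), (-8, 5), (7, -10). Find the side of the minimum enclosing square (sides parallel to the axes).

The bounding box has width 15 and height 21.
An axis-aligned square enclosing the set must have side ≥ max(width, height).
So the minimum side is max(15, 21) = 21.

21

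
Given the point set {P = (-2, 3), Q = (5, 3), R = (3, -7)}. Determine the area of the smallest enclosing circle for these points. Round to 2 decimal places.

Side lengths²: PQ² = 49, PR² = 125, QR² = 104.
Since PR² = 125 < 104 + 49 = 153, the triangle is acute, so the smallest enclosing circle is the circumcircle.
Circumcentre = (1.5, -1.5), r² = 32.5.
Area = π·r² = π·32.5 ≈ 102.10.

102.10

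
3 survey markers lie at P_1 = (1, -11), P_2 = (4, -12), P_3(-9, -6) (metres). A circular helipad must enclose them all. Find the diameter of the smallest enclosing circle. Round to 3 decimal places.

14.318

Side lengths²: P_1P_2² = 10, P_1P_3² = 125, P_2P_3² = 205.
Since P_2P_3² = 205 ≥ 125 + 10 = 135, the angle opposite P_2P_3 is not acute, so the smallest enclosing circle has P_2P_3 as diameter.
Centre = midpoint of P_2P_3 = (-2.5, -9), r² = 205/4 = 51.25.
Diameter = 2r = 2√(51.25) ≈ 14.318.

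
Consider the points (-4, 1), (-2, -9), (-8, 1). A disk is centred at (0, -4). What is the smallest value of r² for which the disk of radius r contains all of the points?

The required radius is the distance from (0, -4) to the farthest point.
Squared distances: 41, 29, 89.
Maximum is 89, attained at (-8, 1).

89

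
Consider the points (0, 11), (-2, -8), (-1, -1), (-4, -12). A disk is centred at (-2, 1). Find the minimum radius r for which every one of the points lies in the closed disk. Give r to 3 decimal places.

The required radius is the distance from (-2, 1) to the farthest point.
Squared distances: 104, 81, 5, 173.
Maximum is 173, attained at (-4, -12).
r = √173 ≈ 13.153.

13.153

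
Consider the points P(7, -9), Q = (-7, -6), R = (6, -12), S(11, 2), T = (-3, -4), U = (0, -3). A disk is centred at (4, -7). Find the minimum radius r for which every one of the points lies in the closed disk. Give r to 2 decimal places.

The required radius is the distance from (4, -7) to the farthest point.
Squared distances: 13, 122, 29, 130, 58, 32.
Maximum is 130, attained at S.
r = √130 ≈ 11.40.

11.40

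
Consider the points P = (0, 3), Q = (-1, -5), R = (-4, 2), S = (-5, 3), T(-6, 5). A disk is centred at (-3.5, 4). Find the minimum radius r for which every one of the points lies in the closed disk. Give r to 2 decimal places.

9.34

The required radius is the distance from (-3.5, 4) to the farthest point.
Squared distances: 13.25, 87.25, 4.25, 3.25, 7.25.
Maximum is 87.25, attained at Q.
r = √(87.25) ≈ 9.34.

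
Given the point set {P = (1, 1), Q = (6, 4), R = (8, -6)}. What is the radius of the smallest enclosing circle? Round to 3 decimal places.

Side lengths²: PQ² = 34, PR² = 98, QR² = 104.
Since QR² = 104 < 98 + 34 = 132, the triangle is acute, so the smallest enclosing circle is the circumcircle.
Circumcentre = (5.75, -1.25), r² = 27.625.
r = √(27.625) ≈ 5.256.

5.256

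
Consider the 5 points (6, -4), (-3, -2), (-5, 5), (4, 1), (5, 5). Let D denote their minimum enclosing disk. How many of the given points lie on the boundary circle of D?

2

By Welzl's lemma the MEC is supported by two points (diametrically opposite) or three points (on a circumcircle).
The farthest pair is (6, -4)–(-5, 5) with squared distance 202. The circle on this segment as diameter has centre (0.5, 0.5) and r² = 202/4 = 50.5.
Check (-3, -2): distance² to centre = 18.5 ≤ 50.5, so it lies inside.
All remaining points lie in this disk, and no smaller disk contains both endpoints, so this is the minimum enclosing circle.
The points at distance exactly r from the centre are (6, -4), (-5, 5) — 2 points.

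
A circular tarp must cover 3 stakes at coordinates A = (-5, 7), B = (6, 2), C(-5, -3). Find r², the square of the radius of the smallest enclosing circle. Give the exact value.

Side lengths²: AB² = 146, AC² = 100, BC² = 146.
Since BC² = 146 < 146 + 100 = 246, the triangle is acute, so the smallest enclosing circle is the circumcircle.
Circumcentre = (-7/11, 2), r² = 5329/121.

5329/121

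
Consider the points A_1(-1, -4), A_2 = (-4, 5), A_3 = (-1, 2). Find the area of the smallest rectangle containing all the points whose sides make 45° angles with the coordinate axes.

36

In coordinates u = x + y, v = x − y the rectangle is axis-aligned; the map (x,y)→(u,v) scales areas by 2.
u-values: -5, 1, 1; range = 1 − (-5) = 6.
v-values: 3, -9, -3; range = 3 − (-9) = 12.
Area = (6 × 12) / 2 = 36.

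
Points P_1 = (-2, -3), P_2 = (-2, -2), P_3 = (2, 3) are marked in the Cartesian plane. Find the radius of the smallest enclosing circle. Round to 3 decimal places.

Side lengths²: P_1P_2² = 1, P_1P_3² = 52, P_2P_3² = 41.
Since P_1P_3² = 52 ≥ 41 + 1 = 42, the angle opposite P_1P_3 is not acute, so the smallest enclosing circle has P_1P_3 as diameter.
Centre = midpoint of P_1P_3 = (0, 0), r² = 52/4 = 13.
r = √13 ≈ 3.606.

3.606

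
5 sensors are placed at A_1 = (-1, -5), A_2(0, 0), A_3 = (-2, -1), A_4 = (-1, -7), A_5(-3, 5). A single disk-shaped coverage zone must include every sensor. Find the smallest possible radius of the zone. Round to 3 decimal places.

6.083

The farthest pair is A_4–A_5 with squared distance 148. The circle on this segment as diameter has centre (-2, -1) and r² = 148/4 = 37.
Check A_1: distance² to centre = 17 ≤ 37, so it lies inside.
All remaining points lie in this disk, and no smaller disk contains both endpoints, so this is the minimum enclosing circle.
r = √37 ≈ 6.083.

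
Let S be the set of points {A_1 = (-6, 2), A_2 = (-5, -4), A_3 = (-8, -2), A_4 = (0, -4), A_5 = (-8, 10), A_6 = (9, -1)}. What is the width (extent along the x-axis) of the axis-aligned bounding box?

17

max x = 9, min x = -8, so width = 17.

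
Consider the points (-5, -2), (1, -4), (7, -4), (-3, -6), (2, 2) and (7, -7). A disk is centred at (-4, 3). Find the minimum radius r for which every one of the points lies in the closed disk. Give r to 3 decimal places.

The required radius is the distance from (-4, 3) to the farthest point.
Squared distances: 26, 74, 170, 82, 37, 221.
Maximum is 221, attained at (7, -7).
r = √221 ≈ 14.866.

14.866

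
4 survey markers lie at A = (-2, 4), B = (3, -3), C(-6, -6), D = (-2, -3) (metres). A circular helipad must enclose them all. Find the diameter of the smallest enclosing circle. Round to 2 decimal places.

11.27

A smallest enclosing disk is always determined by at most three of the input points on its boundary.
The minimum enclosing circle is determined by three boundary points: A, B, C.
Their circumcentre is (-32/13, -21/13) with r² = 5365/169.
The farthest remaining point D is at distance² 360/169 ≤ 5365/169.
Diameter = 2r = 2√(5365/169) ≈ 11.27.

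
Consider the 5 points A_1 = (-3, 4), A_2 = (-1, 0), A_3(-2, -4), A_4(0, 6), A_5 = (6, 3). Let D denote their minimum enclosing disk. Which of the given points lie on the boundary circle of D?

A_3, A_4, A_5

The minimum enclosing circle is determined by three boundary points: A_3, A_4, A_5.
Their circumcentre is (23/22, 13/22) with r² = 7345/242.
The farthest remaining point A_1 is at distance² 6773/242 ≤ 7345/242.
The points at distance exactly r from the centre are A_3, A_4, A_5 — 3 points.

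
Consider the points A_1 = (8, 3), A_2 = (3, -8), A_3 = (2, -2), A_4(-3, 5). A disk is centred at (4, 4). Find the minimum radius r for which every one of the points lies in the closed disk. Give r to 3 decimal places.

The required radius is the distance from (4, 4) to the farthest point.
Squared distances: 17, 145, 40, 50.
Maximum is 145, attained at A_2.
r = √145 ≈ 12.042.

12.042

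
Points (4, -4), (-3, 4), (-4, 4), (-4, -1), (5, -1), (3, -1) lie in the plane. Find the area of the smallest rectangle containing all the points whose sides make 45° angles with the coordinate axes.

72

In coordinates u = x + y, v = x − y the rectangle is axis-aligned; the map (x,y)→(u,v) scales areas by 2.
u-values: 0, 1, 0, -5, 4, 2; range = 4 − (-5) = 9.
v-values: 8, -7, -8, -3, 6, 4; range = 8 − (-8) = 16.
Area = (9 × 16) / 2 = 72.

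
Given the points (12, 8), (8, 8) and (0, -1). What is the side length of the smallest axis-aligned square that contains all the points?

The bounding box has width 12 and height 9.
An axis-aligned square enclosing the set must have side ≥ max(width, height).
So the minimum side is max(12, 9) = 12.

12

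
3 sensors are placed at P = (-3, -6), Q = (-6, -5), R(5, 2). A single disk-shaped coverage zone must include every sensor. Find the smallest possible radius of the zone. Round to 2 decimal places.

Side lengths²: PQ² = 10, PR² = 128, QR² = 170.
Since QR² = 170 ≥ 128 + 10 = 138, the angle opposite QR is not acute, so the smallest enclosing circle has QR as diameter.
Centre = midpoint of QR = (-0.5, -1.5), r² = 170/4 = 42.5.
r = √(42.5) ≈ 6.52.

6.52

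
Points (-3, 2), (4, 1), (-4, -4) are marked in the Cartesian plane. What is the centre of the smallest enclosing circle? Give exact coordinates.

(0, -1.5)

Call the three points A, B, C in the order given.
Side lengths²: AB² = 50, AC² = 37, BC² = 89.
Since BC² = 89 ≥ 50 + 37 = 87, the angle opposite BC is not acute, so the smallest enclosing circle has BC as diameter.
Centre = midpoint of BC = (0, -1.5), r² = 89/4 = 22.25.
Centre = (0, -1.5).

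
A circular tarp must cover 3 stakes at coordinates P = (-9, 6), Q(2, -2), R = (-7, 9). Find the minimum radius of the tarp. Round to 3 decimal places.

Side lengths²: PQ² = 185, PR² = 13, QR² = 202.
Since QR² = 202 ≥ 185 + 13 = 198, the angle opposite QR is not acute, so the smallest enclosing circle has QR as diameter.
Centre = midpoint of QR = (-2.5, 3.5), r² = 202/4 = 50.5.
r = √(50.5) ≈ 7.106.

7.106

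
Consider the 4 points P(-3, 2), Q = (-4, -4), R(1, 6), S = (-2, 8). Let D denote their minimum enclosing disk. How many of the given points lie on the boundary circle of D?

The minimum enclosing circle of a finite set is fixed by two of the points (as a diameter) or three (as a circumcircle).
The farthest pair is Q–S with squared distance 148. The circle on this segment as diameter has centre (-3, 2) and r² = 148/4 = 37.
Check P: distance² to centre = 0 ≤ 37, so it lies inside.
All remaining points lie in this disk, and no smaller disk contains both endpoints, so this is the minimum enclosing circle.
The points at distance exactly r from the centre are Q, S — 2 points.

2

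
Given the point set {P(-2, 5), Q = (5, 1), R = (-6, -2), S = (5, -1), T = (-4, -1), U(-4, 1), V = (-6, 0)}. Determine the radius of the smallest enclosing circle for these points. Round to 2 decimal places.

5.70

The farthest pair is Q–R with squared distance 130. The circle on this segment as diameter has centre (-0.5, -0.5) and r² = 130/4 = 32.5.
Check P: distance² to centre = 32.5 ≤ 32.5, so it lies inside.
All remaining points lie in this disk, and no smaller disk contains both endpoints, so this is the minimum enclosing circle.
r = √(32.5) ≈ 5.70.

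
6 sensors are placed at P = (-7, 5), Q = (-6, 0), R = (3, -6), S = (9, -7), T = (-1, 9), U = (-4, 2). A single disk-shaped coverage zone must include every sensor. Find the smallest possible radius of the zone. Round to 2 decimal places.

10.00

A smallest enclosing disk is always determined by at most three of the input points on its boundary.
The minimum enclosing circle is determined by three boundary points: P, S, T.
Their circumcentre is (20/17, -13/17) with r² = 28925/289.
The farthest remaining point Q is at distance² 15053/289 ≤ 28925/289.
r = √(28925/289) ≈ 10.00.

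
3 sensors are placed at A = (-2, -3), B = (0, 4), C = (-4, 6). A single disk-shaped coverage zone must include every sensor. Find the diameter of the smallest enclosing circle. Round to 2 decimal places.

9.22

Side lengths²: AB² = 53, AC² = 85, BC² = 20.
Since AC² = 85 ≥ 53 + 20 = 73, the angle opposite AC is not acute, so the smallest enclosing circle has AC as diameter.
Centre = midpoint of AC = (-3, 1.5), r² = 85/4 = 21.25.
Diameter = 2r = 2√(21.25) ≈ 9.22.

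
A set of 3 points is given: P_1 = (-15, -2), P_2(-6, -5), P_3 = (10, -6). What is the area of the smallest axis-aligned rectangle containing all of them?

100

x ranges over [-15, 10], width 25.
y ranges over [-6, -2], height 4.
Area = 25 × 4 = 100.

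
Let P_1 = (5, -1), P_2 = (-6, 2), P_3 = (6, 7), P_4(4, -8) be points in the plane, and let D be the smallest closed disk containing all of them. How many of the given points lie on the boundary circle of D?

3

The minimum enclosing circle of a finite set is fixed by two of the points (as a diameter) or three (as a circumcircle).
The minimum enclosing circle is determined by three boundary points: P_2, P_3, P_4.
Their circumcentre is (65/34, -3/34) with r² = 38701/578.
The farthest remaining point P_1 is at distance² 5993/578 ≤ 38701/578.
The points at distance exactly r from the centre are P_2, P_3, P_4 — 3 points.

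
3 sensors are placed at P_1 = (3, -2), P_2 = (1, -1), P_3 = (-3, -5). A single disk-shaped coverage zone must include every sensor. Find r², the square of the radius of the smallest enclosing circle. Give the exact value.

11.25

Side lengths²: P_1P_2² = 5, P_1P_3² = 45, P_2P_3² = 32.
Since P_1P_3² = 45 ≥ 32 + 5 = 37, the angle opposite P_1P_3 is not acute, so the smallest enclosing circle has P_1P_3 as diameter.
Centre = midpoint of P_1P_3 = (0, -3.5), r² = 45/4 = 11.25.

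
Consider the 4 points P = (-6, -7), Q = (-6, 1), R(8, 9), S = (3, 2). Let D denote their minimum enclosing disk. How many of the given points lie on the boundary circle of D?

2

A smallest enclosing disk is always determined by at most three of the input points on its boundary.
The farthest pair is P–R with squared distance 452. The circle on this segment as diameter has centre (1, 1) and r² = 452/4 = 113.
Check Q: distance² to centre = 49 ≤ 113, so it lies inside.
All remaining points lie in this disk, and no smaller disk contains both endpoints, so this is the minimum enclosing circle.
The points at distance exactly r from the centre are P, R — 2 points.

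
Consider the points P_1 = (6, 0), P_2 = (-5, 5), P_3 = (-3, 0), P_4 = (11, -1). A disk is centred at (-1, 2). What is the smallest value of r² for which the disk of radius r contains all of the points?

The required radius is the distance from (-1, 2) to the farthest point.
Squared distances: 53, 25, 8, 153.
Maximum is 153, attained at P_4.

153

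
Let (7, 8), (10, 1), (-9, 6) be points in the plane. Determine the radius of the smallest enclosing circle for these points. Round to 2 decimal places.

9.82

Call the three points A, B, C in the order given.
Side lengths²: AB² = 58, AC² = 260, BC² = 386.
Since BC² = 386 ≥ 260 + 58 = 318, the angle opposite BC is not acute, so the smallest enclosing circle has BC as diameter.
Centre = midpoint of BC = (0.5, 3.5), r² = 386/4 = 96.5.
r = √(96.5) ≈ 9.82.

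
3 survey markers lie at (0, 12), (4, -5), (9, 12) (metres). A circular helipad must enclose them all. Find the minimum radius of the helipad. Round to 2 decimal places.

Call the three points A, B, C in the order given.
Side lengths²: AB² = 305, AC² = 81, BC² = 314.
Since BC² = 314 < 305 + 81 = 386, the triangle is acute, so the smallest enclosing circle is the circumcircle.
Circumcentre = (4.5, 139/34), r² = 47885/578.
r = √(47885/578) ≈ 9.10.

9.10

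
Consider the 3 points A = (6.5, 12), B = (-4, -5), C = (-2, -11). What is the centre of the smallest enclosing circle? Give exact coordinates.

Side lengths²: AB² = 399.25, AC² = 601.25, BC² = 40.
Since AC² = 601.25 ≥ 399.25 + 40 = 439.25, the angle opposite AC is not acute, so the smallest enclosing circle has AC as diameter.
Centre = midpoint of AC = (2.25, 0.5), r² = 601.25/4 = 150.3125.
Centre = (2.25, 0.5).

(2.25, 0.5)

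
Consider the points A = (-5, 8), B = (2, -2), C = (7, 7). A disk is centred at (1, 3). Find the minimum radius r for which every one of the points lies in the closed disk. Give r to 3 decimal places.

7.810

The required radius is the distance from (1, 3) to the farthest point.
Squared distances: 61, 26, 52.
Maximum is 61, attained at A.
r = √61 ≈ 7.810.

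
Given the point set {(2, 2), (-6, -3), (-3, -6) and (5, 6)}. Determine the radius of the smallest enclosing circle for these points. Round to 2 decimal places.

7.25

The minimum enclosing circle is determined by three boundary points: (-6, -3), (-3, -6), (5, 6).
Their circumcentre is (0.4, 0.4) with r² = 52.52.
The farthest remaining point (2, 2) is at distance² 5.12 ≤ 52.52.
r = √(52.52) ≈ 7.25.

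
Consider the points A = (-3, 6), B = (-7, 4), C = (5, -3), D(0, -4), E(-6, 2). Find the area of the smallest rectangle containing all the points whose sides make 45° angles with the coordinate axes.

66.5

In coordinates u = x + y, v = x − y the rectangle is axis-aligned; the map (x,y)→(u,v) scales areas by 2.
u-values: 3, -3, 2, -4, -4; range = 3 − (-4) = 7.
v-values: -9, -11, 8, 4, -8; range = 8 − (-11) = 19.
Area = (7 × 19) / 2 = 66.5.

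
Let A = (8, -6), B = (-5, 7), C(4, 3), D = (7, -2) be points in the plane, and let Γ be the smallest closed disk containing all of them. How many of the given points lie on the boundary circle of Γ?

The farthest pair is A–B with squared distance 338. The circle on this segment as diameter has centre (1.5, 0.5) and r² = 338/4 = 84.5.
Check C: distance² to centre = 12.5 ≤ 84.5, so it lies inside.
All remaining points lie in this disk, and no smaller disk contains both endpoints, so this is the minimum enclosing circle.
The points at distance exactly r from the centre are A, B — 2 points.

2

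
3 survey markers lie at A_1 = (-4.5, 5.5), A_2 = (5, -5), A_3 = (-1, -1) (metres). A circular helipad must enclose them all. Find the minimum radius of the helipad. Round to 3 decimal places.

Side lengths²: A_1A_2² = 200.5, A_1A_3² = 54.5, A_2A_3² = 52.
Since A_1A_2² = 200.5 ≥ 54.5 + 52 = 106.5, the angle opposite A_1A_2 is not acute, so the smallest enclosing circle has A_1A_2 as diameter.
Centre = midpoint of A_1A_2 = (0.25, 0.25), r² = 200.5/4 = 50.125.
r = √(50.125) ≈ 7.080.

7.080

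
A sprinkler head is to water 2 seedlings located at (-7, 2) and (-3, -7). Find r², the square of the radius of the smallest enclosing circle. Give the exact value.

24.25

The smallest circle enclosing two points has them as diameter endpoints.
Centre = midpoint = (-5, -2.5); r² = |(-7, 2)−(-3, -7)|²/4 = 97/4 = 24.25.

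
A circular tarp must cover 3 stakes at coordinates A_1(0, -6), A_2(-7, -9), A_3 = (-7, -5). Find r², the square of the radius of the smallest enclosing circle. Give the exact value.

725/49

Side lengths²: A_1A_2² = 58, A_1A_3² = 50, A_2A_3² = 16.
Since A_1A_2² = 58 < 50 + 16 = 66, the triangle is acute, so the smallest enclosing circle is the circumcircle.
Circumcentre = (-26/7, -7), r² = 725/49.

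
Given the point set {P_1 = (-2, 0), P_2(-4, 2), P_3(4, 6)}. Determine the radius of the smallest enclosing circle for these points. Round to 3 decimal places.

4.472

Side lengths²: P_1P_2² = 8, P_1P_3² = 72, P_2P_3² = 80.
Since P_2P_3² = 80 ≥ 72 + 8 = 80, the angle opposite P_2P_3 is not acute, so the smallest enclosing circle has P_2P_3 as diameter.
Centre = midpoint of P_2P_3 = (0, 4), r² = 80/4 = 20.
r = √20 ≈ 4.472.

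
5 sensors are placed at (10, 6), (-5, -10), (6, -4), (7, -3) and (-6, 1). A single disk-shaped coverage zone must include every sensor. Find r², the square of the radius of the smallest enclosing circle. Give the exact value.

A smallest enclosing disk is always determined by at most three of the input points on its boundary.
The farthest pair is (10, 6)–(-5, -10) with squared distance 481. The circle on this segment as diameter has centre (2.5, -2) and r² = 481/4 = 120.25.
Check (6, -4): distance² to centre = 16.25 ≤ 120.25, so it lies inside.
All remaining points lie in this disk, and no smaller disk contains both endpoints, so this is the minimum enclosing circle.

120.25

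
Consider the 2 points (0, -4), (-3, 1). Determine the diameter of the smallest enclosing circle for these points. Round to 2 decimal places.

The smallest circle enclosing two points has them as diameter endpoints.
Centre = midpoint = (-1.5, -1.5); r² = |(0, -4)−(-3, 1)|²/4 = 34/4 = 8.5.
Diameter = 2r = 2√(8.5) ≈ 5.83.

5.83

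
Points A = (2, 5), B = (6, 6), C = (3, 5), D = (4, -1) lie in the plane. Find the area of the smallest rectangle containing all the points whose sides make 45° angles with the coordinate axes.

In coordinates u = x + y, v = x − y the rectangle is axis-aligned; the map (x,y)→(u,v) scales areas by 2.
u-values: 7, 12, 8, 3; range = 12 − 3 = 9.
v-values: -3, 0, -2, 5; range = 5 − (-3) = 8.
Area = (9 × 8) / 2 = 36.

36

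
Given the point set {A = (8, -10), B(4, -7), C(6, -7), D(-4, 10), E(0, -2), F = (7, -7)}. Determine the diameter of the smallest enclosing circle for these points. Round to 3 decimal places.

A smallest enclosing disk is always determined by at most three of the input points on its boundary.
The farthest pair is A–D with squared distance 544. The circle on this segment as diameter has centre (2, 0) and r² = 544/4 = 136.
Check B: distance² to centre = 53 ≤ 136, so it lies inside.
All remaining points lie in this disk, and no smaller disk contains both endpoints, so this is the minimum enclosing circle.
Diameter = 2r = 2√136 ≈ 23.324.

23.324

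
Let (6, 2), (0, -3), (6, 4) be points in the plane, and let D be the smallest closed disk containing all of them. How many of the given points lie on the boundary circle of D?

2

Call the three points A, B, C in the order given.
Side lengths²: AB² = 61, AC² = 4, BC² = 85.
Since BC² = 85 ≥ 61 + 4 = 65, the angle opposite BC is not acute, so the smallest enclosing circle has BC as diameter.
Centre = midpoint of BC = (3, 0.5), r² = 85/4 = 21.25.
The points at distance exactly r from the centre are (0, -3), (6, 4) — 2 points.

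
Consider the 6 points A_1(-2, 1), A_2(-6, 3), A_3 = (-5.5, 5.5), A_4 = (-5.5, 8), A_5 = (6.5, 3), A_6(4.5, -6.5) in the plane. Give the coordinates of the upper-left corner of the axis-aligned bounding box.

(-6, 8)

x-range [-6, 6.5], y-range [-6.5, 8].
The upper-left corner is (-6, 8).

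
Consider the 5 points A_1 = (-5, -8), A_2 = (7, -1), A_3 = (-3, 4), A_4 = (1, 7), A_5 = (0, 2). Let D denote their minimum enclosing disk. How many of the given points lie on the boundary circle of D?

3

The minimum enclosing circle is determined by three boundary points: A_1, A_2, A_4.
Their circumcentre is (-26/23, -39/46) with r² = 139925/2116.
The farthest remaining point A_3 is at distance² 57125/2116 ≤ 139925/2116.
The points at distance exactly r from the centre are A_1, A_2, A_4 — 3 points.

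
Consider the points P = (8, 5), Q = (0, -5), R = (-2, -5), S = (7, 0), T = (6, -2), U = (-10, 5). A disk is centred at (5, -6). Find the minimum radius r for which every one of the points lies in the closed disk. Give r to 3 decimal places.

The required radius is the distance from (5, -6) to the farthest point.
Squared distances: 130, 26, 50, 40, 17, 346.
Maximum is 346, attained at U.
r = √346 ≈ 18.601.

18.601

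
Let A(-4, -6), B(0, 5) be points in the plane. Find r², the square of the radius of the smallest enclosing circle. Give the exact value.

34.25

The smallest circle enclosing two points has them as diameter endpoints.
Centre = midpoint = (-2, -0.5); r² = |AB|²/4 = 137/4 = 34.25.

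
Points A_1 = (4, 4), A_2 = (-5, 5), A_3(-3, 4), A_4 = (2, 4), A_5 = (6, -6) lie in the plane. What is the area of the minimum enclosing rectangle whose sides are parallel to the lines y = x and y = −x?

In coordinates u = x + y, v = x − y the rectangle is axis-aligned; the map (x,y)→(u,v) scales areas by 2.
u-values: 8, 0, 1, 6, 0; range = 8 − 0 = 8.
v-values: 0, -10, -7, -2, 12; range = 12 − (-10) = 22.
Area = (8 × 22) / 2 = 88.

88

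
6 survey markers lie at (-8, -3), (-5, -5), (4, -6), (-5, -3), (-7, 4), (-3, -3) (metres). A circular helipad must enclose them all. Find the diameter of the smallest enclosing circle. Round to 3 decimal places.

14.866

By Welzl's lemma the MEC is supported by two points (diametrically opposite) or three points (on a circumcircle).
The farthest pair is (4, -6)–(-7, 4) with squared distance 221. The circle on this segment as diameter has centre (-1.5, -1) and r² = 221/4 = 55.25.
Check (-8, -3): distance² to centre = 46.25 ≤ 55.25, so it lies inside.
All remaining points lie in this disk, and no smaller disk contains both endpoints, so this is the minimum enclosing circle.
Diameter = 2r = 2√(55.25) ≈ 14.866.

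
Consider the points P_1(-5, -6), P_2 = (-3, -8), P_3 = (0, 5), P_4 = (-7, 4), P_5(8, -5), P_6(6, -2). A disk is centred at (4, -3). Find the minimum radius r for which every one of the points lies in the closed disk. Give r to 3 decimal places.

The required radius is the distance from (4, -3) to the farthest point.
Squared distances: 90, 74, 80, 170, 20, 5.
Maximum is 170, attained at P_4.
r = √170 ≈ 13.038.

13.038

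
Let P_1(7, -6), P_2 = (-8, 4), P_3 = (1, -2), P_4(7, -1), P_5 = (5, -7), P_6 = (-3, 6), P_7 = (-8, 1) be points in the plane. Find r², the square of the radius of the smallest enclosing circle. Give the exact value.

By Welzl's lemma the MEC is supported by two points (diametrically opposite) or three points (on a circumcircle).
The farthest pair is P_1–P_2 with squared distance 325. The circle on this segment as diameter has centre (-0.5, -1) and r² = 325/4 = 81.25.
Check P_3: distance² to centre = 3.25 ≤ 81.25, so it lies inside.
All remaining points lie in this disk, and no smaller disk contains both endpoints, so this is the minimum enclosing circle.

81.25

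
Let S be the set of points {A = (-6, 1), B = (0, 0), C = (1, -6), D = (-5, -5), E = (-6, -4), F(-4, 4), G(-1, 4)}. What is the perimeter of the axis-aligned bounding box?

Width = max x − min x = 1 − (-6) = 7.
Height = max y − min y = 4 − (-6) = 10.
Perimeter = 2(7 + 10) = 34.

34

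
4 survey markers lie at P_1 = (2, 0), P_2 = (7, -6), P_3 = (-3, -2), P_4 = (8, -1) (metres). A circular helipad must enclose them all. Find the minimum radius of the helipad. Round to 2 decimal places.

A smallest enclosing disk is always determined by at most three of the input points on its boundary.
The minimum enclosing circle is determined by three boundary points: P_2, P_3, P_4.
Their circumcentre is (70/27, -68/27) with r² = 22997/729.
The farthest remaining point P_1 is at distance² 4880/729 ≤ 22997/729.
r = √(22997/729) ≈ 5.62.

5.62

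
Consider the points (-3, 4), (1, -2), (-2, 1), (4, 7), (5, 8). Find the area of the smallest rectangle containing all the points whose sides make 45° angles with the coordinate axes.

In coordinates u = x + y, v = x − y the rectangle is axis-aligned; the map (x,y)→(u,v) scales areas by 2.
u-values: 1, -1, -1, 11, 13; range = 13 − (-1) = 14.
v-values: -7, 3, -3, -3, -3; range = 3 − (-7) = 10.
Area = (14 × 10) / 2 = 70.

70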